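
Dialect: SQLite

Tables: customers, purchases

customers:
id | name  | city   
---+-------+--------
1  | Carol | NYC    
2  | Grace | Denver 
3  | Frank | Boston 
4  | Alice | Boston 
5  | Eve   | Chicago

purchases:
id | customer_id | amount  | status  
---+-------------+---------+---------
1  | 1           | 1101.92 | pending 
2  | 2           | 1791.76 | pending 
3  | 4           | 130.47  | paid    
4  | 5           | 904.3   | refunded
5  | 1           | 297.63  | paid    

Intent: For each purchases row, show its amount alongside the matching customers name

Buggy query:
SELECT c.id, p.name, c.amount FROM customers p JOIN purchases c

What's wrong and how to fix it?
Bug: Missing join condition: each purchases row is matched to all customers rows instead of just its own

Fix: Specify the join condition linking the foreign key to the parent id

Corrected query:
SELECT c.id, p.name, c.amount FROM customers p JOIN purchases c ON c.customer_id = p.id

Result:
id | name  | amount 
---+-------+--------
1  | Carol | 1101.92
2  | Grace | 1791.76
3  | Alice | 130.47 
4  | Eve   | 904.3  
5  | Carol | 297.63 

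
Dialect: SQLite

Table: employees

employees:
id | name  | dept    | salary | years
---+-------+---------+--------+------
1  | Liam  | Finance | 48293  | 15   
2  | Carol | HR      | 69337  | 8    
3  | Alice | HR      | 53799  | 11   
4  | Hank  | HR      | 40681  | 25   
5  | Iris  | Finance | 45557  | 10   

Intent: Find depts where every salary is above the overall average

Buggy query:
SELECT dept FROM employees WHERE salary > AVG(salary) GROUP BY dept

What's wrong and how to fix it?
Bug: AVG() is an aggregate; it can't sit directly in WHERE

Fix: Compute the overall average in a scalar subquery and compare each group's MIN against it in HAVING

Corrected query:
SELECT dept FROM employees GROUP BY dept HAVING MIN(salary) > (SELECT AVG(salary) FROM employees)

Result:
(no rows)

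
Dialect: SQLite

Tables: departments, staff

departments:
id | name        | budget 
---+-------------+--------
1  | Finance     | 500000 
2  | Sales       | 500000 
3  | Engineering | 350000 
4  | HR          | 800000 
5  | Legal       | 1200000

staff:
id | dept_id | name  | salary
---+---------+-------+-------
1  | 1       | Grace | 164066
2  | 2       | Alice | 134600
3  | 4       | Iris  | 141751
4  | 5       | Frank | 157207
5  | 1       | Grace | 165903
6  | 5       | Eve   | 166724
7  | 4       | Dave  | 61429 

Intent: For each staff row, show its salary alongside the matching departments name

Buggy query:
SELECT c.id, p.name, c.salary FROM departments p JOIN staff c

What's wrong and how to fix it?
Bug: JOIN with no ON clause produces a cartesian product; every staff row pairs with every departments row

Fix: Add ON c.dept_id = p.id to the JOIN

Corrected query:
SELECT c.id, p.name, c.salary FROM departments p JOIN staff c ON c.dept_id = p.id

Result:
id | name    | salary
---+---------+-------
1  | Finance | 164066
2  | Sales   | 134600
3  | HR      | 141751
4  | Legal   | 157207
5  | Finance | 165903
6  | Legal   | 166724
7  | HR      | 61429 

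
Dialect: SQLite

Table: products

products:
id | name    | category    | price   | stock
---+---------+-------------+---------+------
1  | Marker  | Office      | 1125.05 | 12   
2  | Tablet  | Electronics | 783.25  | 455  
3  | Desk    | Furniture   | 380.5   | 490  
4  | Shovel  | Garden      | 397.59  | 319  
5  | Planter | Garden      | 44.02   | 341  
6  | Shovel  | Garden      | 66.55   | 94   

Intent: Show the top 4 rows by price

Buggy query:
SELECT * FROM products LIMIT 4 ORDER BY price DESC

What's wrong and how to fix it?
Bug: LIMIT must come after ORDER BY

Fix: Sort with ORDER BY, then apply LIMIT

Corrected query:
SELECT * FROM products ORDER BY price DESC LIMIT 4

Result:
id | name   | category    | price   | stock
---+--------+-------------+---------+------
1  | Marker | Office      | 1125.05 | 12   
2  | Tablet | Electronics | 783.25  | 455  
4  | Shovel | Garden      | 397.59  | 319  
3  | Desk   | Furniture   | 380.5   | 490  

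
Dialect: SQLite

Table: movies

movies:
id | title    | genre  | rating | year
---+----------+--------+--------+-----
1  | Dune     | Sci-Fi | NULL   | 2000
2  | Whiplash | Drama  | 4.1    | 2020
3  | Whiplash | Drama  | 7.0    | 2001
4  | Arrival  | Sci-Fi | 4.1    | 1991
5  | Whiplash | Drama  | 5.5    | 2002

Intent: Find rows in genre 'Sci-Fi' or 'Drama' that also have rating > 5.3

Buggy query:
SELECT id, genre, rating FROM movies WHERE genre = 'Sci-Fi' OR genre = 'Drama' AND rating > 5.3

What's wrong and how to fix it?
Bug: Without parentheses, AND is evaluated before OR, so the rating filter only applies to the 'Drama' branch

Fix: Group the OR with parentheses (or use IN), then AND the threshold

Corrected query:
SELECT id, genre, rating FROM movies WHERE (genre = 'Sci-Fi' OR genre = 'Drama') AND rating > 5.3

Result:
id | genre | rating
---+-------+-------
3  | Drama | 7     
5  | Drama | 5.5   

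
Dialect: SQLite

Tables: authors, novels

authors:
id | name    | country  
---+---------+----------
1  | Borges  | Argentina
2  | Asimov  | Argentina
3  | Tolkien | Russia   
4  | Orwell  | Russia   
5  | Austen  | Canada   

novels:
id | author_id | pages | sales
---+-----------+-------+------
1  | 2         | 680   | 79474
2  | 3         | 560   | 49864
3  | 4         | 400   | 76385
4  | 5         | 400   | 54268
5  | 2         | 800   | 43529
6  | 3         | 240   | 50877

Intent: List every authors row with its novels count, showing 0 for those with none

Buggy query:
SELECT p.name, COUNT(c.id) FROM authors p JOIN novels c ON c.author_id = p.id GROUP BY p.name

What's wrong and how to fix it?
Bug: INNER JOIN drops authors rows that have no matching novels rows

Fix: Use LEFT JOIN so parents without children still appear (COUNT(c.id) gives 0)

Corrected query:
SELECT p.name, COUNT(c.id) FROM authors p LEFT JOIN novels c ON c.author_id = p.id GROUP BY p.name

Result:
name    | COUNT(c.id)
--------+------------
Asimov  | 2          
Austen  | 1          
Borges  | 0          
Orwell  | 1          
Tolkien | 2          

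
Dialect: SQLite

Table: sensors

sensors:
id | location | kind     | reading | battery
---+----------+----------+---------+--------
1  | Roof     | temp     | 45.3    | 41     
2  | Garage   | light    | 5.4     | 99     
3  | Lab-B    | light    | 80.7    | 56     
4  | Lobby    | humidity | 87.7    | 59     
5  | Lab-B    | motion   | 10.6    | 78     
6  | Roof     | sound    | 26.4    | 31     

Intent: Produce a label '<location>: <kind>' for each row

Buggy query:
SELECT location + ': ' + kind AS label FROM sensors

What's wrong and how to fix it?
Bug: SQLite uses || for string concatenation; + coerces text to numbers (yielding 0)

Fix: Replace + with || to concatenate text

Corrected query:
SELECT location || ': ' || kind AS label FROM sensors

Result:
label          
---------------
Roof: temp     
Garage: light  
Lab-B: light   
Lobby: humidity
Lab-B: motion  
Roof: sound    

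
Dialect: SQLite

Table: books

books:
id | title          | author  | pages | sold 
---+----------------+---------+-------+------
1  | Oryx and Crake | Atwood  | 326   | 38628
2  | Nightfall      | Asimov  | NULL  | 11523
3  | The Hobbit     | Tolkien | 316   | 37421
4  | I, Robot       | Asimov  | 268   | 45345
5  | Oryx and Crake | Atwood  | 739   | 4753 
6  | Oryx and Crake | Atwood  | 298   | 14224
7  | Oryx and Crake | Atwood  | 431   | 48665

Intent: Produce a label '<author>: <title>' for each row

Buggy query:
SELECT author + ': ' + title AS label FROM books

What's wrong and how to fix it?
Bug: SQLite uses || for string concatenation; + coerces text to numbers (yielding 0)

Fix: Replace + with || to concatenate text

Corrected query:
SELECT author || ': ' || title AS label FROM books

Result:
label                 
----------------------
Atwood: Oryx and Crake
Asimov: Nightfall     
Tolkien: The Hobbit   
Asimov: I, Robot      
Atwood: Oryx and Crake
Atwood: Oryx and Crake
Atwood: Oryx and Crake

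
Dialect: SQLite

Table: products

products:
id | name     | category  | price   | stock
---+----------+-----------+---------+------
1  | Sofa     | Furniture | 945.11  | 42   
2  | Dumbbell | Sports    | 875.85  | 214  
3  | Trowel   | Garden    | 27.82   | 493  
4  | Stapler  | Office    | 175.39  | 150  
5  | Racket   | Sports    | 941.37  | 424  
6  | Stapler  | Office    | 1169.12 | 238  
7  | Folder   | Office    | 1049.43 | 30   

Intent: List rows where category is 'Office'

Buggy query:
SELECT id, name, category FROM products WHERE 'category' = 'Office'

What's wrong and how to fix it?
Bug: 'category' in single quotes is a string literal, not the column; the comparison is literal-vs-literal and never true

Fix: Reference the column as category without single quotes

Corrected query:
SELECT id, name, category FROM products WHERE category = 'Office'

Result:
id | name    | category
---+---------+---------
4  | Stapler | Office  
6  | Stapler | Office  
7  | Folder  | Office  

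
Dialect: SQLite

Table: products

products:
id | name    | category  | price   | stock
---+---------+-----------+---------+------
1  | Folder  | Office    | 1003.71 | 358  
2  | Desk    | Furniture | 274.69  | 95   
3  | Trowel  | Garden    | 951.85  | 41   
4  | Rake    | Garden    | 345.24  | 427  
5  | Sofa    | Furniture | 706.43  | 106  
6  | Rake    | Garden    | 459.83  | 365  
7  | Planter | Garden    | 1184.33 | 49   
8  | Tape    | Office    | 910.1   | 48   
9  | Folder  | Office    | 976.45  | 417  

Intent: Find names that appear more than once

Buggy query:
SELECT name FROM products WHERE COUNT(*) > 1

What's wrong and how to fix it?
Bug: COUNT(*) is an aggregate and cannot be used in WHERE

Fix: Group first, then use HAVING for the count condition

Corrected query:
SELECT name FROM products GROUP BY name HAVING COUNT(*) > 1

Result:
name  
------
Folder
Rake  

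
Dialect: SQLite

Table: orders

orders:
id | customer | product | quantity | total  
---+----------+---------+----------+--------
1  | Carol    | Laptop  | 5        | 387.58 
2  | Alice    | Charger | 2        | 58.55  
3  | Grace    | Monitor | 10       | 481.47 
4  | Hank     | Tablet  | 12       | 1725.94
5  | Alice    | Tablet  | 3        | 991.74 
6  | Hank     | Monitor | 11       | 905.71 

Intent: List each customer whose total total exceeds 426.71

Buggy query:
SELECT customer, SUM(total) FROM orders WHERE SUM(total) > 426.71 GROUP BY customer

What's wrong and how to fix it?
Bug: SUM(total) is an aggregate, but WHERE filters rows before aggregation

Fix: Use HAVING (which filters groups after aggregation) instead of WHERE

Corrected query:
SELECT customer, SUM(total) FROM orders GROUP BY customer HAVING SUM(total) > 426.71

Result:
customer | SUM(total)
---------+-----------
Alice    | 1050.29   
Grace    | 481.47    
Hank     | 2631.65   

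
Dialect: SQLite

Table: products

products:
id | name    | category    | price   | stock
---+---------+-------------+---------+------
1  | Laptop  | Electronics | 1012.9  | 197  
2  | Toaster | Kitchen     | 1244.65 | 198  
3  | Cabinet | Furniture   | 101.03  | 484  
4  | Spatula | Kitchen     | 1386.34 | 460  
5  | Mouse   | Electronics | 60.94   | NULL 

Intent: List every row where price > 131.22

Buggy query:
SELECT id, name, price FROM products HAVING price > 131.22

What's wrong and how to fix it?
Bug: HAVING filters the output of aggregation, but this query has no GROUP BY and no aggregate functions, so SQLite rejects it (HAVING clause on a non-aggregate query); the condition here is per row

Fix: Replace HAVING with WHERE since the condition applies to individual rows

Corrected query:
SELECT id, name, price FROM products WHERE price > 131.22

Result:
id | name    | price  
---+---------+--------
1  | Laptop  | 1012.9 
2  | Toaster | 1244.65
4  | Spatula | 1386.34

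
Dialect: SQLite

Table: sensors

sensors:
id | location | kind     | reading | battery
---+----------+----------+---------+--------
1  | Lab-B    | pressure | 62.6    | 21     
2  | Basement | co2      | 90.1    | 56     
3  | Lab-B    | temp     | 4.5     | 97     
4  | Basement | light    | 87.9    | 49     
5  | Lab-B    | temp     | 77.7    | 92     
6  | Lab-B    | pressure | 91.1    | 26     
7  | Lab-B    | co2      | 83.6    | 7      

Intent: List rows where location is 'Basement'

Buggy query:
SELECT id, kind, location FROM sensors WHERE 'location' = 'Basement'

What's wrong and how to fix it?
Bug: 'location' in single quotes is a string literal, not the column; the comparison is literal-vs-literal and never true

Fix: Remove the quotes around the column name (or use double quotes for an identifier)

Corrected query:
SELECT id, kind, location FROM sensors WHERE location = 'Basement'

Result:
id | kind  | location
---+-------+---------
2  | co2   | Basement
4  | light | Basement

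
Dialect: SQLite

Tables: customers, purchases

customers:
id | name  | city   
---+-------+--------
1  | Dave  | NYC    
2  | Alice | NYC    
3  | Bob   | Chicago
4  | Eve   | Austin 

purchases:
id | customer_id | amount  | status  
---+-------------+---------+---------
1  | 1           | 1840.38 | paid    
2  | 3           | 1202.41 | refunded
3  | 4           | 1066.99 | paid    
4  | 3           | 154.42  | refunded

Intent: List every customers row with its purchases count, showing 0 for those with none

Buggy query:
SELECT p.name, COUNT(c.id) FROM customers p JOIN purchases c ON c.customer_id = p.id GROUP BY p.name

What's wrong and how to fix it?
Bug: An inner join excludes parents with zero children

Fix: Use LEFT JOIN so parents without children still appear (COUNT(c.id) gives 0)

Corrected query:
SELECT p.name, COUNT(c.id) FROM customers p LEFT JOIN purchases c ON c.customer_id = p.id GROUP BY p.name

Result:
name  | COUNT(c.id)
------+------------
Alice | 0          
Bob   | 2          
Dave  | 1          
Eve   | 1          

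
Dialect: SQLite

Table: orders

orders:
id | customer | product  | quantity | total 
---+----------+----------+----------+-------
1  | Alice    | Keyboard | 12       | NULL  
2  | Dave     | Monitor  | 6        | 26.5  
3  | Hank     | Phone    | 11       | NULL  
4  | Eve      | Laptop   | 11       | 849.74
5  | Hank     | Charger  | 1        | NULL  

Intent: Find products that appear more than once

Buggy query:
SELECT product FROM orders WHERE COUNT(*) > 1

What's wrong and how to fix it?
Bug: WHERE can't reference COUNT(*); aggregates are computed after WHERE

Fix: GROUP BY product, then filter groups with HAVING COUNT(*) > 1

Corrected query:
SELECT product FROM orders GROUP BY product HAVING COUNT(*) > 1

Result:
(no rows)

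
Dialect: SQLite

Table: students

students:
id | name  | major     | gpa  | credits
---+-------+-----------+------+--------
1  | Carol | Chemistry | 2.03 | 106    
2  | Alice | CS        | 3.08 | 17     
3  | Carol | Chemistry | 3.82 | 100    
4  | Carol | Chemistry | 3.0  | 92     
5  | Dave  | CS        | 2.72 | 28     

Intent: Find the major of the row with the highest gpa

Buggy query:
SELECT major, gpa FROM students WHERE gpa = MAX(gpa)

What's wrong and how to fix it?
Bug: MAX(gpa) is an aggregate and cannot be used directly in WHERE

Fix: Wrap MAX in a scalar subquery so WHERE compares against a single value

Corrected query:
SELECT major, gpa FROM students WHERE gpa = (SELECT MAX(gpa) FROM students)

Result:
major     | gpa 
----------+-----
Chemistry | 3.82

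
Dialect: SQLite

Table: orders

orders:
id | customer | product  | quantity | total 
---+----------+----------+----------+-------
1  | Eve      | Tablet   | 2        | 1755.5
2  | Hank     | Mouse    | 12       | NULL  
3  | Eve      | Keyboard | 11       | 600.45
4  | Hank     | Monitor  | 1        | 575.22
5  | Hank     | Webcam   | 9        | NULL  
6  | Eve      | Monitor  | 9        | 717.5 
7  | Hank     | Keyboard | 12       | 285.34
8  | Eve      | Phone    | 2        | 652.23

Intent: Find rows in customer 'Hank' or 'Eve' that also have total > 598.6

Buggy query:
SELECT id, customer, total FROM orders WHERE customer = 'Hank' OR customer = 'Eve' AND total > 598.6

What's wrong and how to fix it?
Bug: Without parentheses, AND is evaluated before OR, so the total filter only applies to the 'Eve' branch

Fix: Group the OR with parentheses (or use IN), then AND the threshold

Corrected query:
SELECT id, customer, total FROM orders WHERE (customer = 'Hank' OR customer = 'Eve') AND total > 598.6

Result:
id | customer | total 
---+----------+-------
1  | Eve      | 1755.5
3  | Eve      | 600.45
6  | Eve      | 717.5 
8  | Eve      | 652.23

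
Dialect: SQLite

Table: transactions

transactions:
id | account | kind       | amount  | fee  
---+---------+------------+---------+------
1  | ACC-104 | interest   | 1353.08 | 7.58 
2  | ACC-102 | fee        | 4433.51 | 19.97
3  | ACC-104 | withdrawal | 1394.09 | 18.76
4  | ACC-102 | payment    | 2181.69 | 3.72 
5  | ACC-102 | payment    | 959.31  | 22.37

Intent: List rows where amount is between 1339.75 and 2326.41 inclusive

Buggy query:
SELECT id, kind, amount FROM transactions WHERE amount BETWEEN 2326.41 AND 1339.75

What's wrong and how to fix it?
Bug: BETWEEN expects the lower bound first; with 2326.41 AND 1339.75 the range is empty

Fix: Write BETWEEN 1339.75 AND 2326.41

Corrected query:
SELECT id, kind, amount FROM transactions WHERE amount BETWEEN 1339.75 AND 2326.41

Result:
id | kind       | amount 
---+------------+--------
1  | interest   | 1353.08
3  | withdrawal | 1394.09
4  | payment    | 2181.69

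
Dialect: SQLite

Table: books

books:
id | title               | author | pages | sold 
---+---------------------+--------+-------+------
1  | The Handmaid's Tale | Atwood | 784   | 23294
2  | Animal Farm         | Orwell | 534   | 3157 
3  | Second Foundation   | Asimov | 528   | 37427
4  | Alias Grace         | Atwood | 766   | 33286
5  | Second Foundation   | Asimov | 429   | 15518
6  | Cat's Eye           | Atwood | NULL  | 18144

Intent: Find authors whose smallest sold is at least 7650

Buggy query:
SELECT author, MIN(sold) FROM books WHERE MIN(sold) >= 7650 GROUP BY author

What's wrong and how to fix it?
Bug: Aggregates like MIN are computed per group after WHERE runs

Fix: Replace WHERE with HAVING after the GROUP BY

Corrected query:
SELECT author, MIN(sold) FROM books GROUP BY author HAVING MIN(sold) >= 7650

Result:
author | MIN(sold)
-------+----------
Asimov | 15518    
Atwood | 18144    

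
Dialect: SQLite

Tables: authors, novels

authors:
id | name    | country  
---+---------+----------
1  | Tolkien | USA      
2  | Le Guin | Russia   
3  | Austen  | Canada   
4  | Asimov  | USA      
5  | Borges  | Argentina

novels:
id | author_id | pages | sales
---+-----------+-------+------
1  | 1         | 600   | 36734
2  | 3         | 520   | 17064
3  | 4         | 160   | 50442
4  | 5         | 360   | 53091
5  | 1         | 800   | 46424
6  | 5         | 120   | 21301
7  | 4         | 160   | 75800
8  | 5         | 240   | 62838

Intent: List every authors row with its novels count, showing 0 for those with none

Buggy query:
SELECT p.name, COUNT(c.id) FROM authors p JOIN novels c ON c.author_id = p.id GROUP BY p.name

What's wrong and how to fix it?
Bug: An inner join excludes parents with zero children

Fix: Switch to LEFT JOIN to retain unmatched parent rows

Corrected query:
SELECT p.name, COUNT(c.id) FROM authors p LEFT JOIN novels c ON c.author_id = p.id GROUP BY p.name

Result:
name    | COUNT(c.id)
--------+------------
Asimov  | 2          
Austen  | 1          
Borges  | 3          
Le Guin | 0          
Tolkien | 2          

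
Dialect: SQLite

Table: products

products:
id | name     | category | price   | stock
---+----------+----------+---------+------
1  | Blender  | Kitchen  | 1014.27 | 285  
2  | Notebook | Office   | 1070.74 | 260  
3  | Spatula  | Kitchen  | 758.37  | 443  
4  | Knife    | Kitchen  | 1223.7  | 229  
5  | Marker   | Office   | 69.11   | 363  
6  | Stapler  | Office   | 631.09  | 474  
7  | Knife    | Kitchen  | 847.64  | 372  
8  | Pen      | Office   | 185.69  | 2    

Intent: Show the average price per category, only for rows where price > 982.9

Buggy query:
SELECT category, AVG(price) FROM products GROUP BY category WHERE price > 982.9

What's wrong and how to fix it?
Bug: WHERE cannot follow GROUP BY

Fix: Move the WHERE clause before GROUP BY

Corrected query:
SELECT category, AVG(price) FROM products WHERE price > 982.9 GROUP BY category

Result:
category | AVG(price)
---------+-----------
Kitchen  | 1118.985  
Office   | 1070.74   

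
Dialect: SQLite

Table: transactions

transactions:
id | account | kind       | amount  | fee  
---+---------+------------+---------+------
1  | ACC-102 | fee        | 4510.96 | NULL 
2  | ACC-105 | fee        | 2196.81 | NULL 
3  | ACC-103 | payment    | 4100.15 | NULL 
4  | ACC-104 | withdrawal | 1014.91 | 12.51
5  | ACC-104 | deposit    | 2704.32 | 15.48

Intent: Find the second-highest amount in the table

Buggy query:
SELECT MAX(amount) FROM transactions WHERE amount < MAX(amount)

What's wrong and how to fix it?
Bug: The inner MAX is an aggregate inside WHERE, which is not allowed

Fix: Compute the overall MAX in a subquery, then take MAX of rows below it

Corrected query:
SELECT MAX(amount) FROM transactions WHERE amount < (SELECT MAX(amount) FROM transactions)

Result:
MAX(amount)
-----------
4100.15    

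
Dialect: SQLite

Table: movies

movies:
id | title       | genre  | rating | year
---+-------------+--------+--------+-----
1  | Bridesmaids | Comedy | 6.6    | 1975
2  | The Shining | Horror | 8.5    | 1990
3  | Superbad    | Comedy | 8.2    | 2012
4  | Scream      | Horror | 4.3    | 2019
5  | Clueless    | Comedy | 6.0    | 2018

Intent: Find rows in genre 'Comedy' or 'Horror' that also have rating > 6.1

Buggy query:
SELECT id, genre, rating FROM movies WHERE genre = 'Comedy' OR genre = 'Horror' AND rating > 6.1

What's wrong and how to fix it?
Bug: AND binds tighter than OR, so this parses as genre = 'Comedy' OR (genre = 'Horror' AND rating > 6.1)

Fix: Add parentheses around the OR so the AND applies to both alternatives

Corrected query:
SELECT id, genre, rating FROM movies WHERE (genre = 'Comedy' OR genre = 'Horror') AND rating > 6.1

Result:
id | genre  | rating
---+--------+-------
1  | Comedy | 6.6   
2  | Horror | 8.5   
3  | Comedy | 8.2   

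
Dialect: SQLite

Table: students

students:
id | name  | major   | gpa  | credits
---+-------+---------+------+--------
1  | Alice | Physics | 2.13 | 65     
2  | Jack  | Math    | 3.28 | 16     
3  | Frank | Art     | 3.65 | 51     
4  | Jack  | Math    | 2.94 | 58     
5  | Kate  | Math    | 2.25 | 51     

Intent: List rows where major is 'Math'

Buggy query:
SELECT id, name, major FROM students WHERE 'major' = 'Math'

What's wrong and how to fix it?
Bug: Single quotes denote string literals in SQL; the column name is being compared as a constant string

Fix: Remove the quotes around the column name (or use double quotes for an identifier)

Corrected query:
SELECT id, name, major FROM students WHERE major = 'Math'

Result:
id | name | major
---+------+------
2  | Jack | Math 
4  | Jack | Math 
5  | Kate | Math 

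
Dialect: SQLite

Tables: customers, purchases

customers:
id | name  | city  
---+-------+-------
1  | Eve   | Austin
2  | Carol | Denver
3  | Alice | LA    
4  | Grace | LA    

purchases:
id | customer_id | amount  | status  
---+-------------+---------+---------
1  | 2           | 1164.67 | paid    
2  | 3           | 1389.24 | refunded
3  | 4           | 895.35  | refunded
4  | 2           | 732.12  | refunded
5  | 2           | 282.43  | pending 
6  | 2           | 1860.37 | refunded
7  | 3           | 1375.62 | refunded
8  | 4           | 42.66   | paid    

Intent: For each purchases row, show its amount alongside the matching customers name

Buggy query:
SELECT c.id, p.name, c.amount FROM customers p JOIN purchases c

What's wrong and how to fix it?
Bug: Missing join condition: each purchases row is matched to all customers rows instead of just its own

Fix: Specify the join condition linking the foreign key to the parent id

Corrected query:
SELECT c.id, p.name, c.amount FROM customers p JOIN purchases c ON c.customer_id = p.id

Result:
id | name  | amount 
---+-------+--------
1  | Carol | 1164.67
2  | Alice | 1389.24
3  | Grace | 895.35 
4  | Carol | 732.12 
5  | Carol | 282.43 
6  | Carol | 1860.37
7  | Alice | 1375.62
8  | Grace | 42.66  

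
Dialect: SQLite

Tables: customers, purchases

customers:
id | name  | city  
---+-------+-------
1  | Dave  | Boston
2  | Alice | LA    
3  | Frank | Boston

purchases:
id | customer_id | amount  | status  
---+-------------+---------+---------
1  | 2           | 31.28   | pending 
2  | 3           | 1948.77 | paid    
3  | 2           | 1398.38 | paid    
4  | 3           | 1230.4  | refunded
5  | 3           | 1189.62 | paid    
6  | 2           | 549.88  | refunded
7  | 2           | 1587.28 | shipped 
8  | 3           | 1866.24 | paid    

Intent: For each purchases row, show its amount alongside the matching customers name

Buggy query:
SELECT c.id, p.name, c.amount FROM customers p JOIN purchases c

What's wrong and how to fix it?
Bug: JOIN with no ON clause produces a cartesian product; every purchases row pairs with every customers row

Fix: Add ON c.customer_id = p.id to the JOIN

Corrected query:
SELECT c.id, p.name, c.amount FROM customers p JOIN purchases c ON c.customer_id = p.id

Result:
id | name  | amount 
---+-------+--------
1  | Alice | 31.28  
2  | Frank | 1948.77
3  | Alice | 1398.38
4  | Frank | 1230.4 
5  | Frank | 1189.62
6  | Alice | 549.88 
7  | Alice | 1587.28
8  | Frank | 1866.24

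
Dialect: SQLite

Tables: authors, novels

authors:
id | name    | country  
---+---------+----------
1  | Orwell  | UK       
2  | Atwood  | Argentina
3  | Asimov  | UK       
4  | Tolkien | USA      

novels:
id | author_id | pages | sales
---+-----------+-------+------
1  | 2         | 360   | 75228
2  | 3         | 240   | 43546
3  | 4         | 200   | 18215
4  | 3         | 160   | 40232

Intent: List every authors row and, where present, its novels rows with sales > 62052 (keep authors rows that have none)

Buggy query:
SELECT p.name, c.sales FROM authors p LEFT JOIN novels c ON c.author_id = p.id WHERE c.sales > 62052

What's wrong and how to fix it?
Bug: Filtering c.sales in WHERE discards the NULL rows produced by LEFT JOIN, turning it into an inner join

Fix: Move the right-table condition into the ON clause so unmatched parents are kept

Corrected query:
SELECT p.name, c.sales FROM authors p LEFT JOIN novels c ON c.author_id = p.id AND c.sales > 62052

Result:
name    | sales
--------+------
Orwell  | NULL 
Atwood  | 75228
Asimov  | NULL 
Tolkien | NULL 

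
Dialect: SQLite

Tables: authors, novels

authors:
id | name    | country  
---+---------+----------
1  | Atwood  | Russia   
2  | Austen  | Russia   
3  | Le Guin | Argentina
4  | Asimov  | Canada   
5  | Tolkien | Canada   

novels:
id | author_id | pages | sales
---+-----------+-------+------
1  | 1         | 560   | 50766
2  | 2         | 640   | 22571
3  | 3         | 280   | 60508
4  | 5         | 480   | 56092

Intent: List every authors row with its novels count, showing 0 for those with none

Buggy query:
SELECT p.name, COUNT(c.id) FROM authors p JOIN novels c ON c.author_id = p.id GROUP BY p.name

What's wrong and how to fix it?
Bug: INNER JOIN drops authors rows that have no matching novels rows

Fix: Use LEFT JOIN so parents without children still appear (COUNT(c.id) gives 0)

Corrected query:
SELECT p.name, COUNT(c.id) FROM authors p LEFT JOIN novels c ON c.author_id = p.id GROUP BY p.name

Result:
name    | COUNT(c.id)
--------+------------
Asimov  | 0          
Atwood  | 1          
Austen  | 1          
Le Guin | 1          
Tolkien | 1          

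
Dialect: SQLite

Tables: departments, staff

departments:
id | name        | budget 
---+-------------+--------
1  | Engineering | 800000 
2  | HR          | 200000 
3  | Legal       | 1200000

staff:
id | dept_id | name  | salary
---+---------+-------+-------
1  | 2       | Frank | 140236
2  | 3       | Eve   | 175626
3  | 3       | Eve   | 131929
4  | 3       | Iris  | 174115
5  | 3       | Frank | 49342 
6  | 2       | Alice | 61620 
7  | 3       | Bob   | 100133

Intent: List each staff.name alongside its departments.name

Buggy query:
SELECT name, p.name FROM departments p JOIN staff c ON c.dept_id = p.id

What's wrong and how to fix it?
Bug: 'name' exists in both joined tables, so the database can't tell which one is meant

Fix: Qualify the column with its table alias (c.name)

Corrected query:
SELECT c.name, p.name FROM departments p JOIN staff c ON c.dept_id = p.id

Result:
name  | name 
------+------
Frank | HR   
Eve   | Legal
Eve   | Legal
Iris  | Legal
Frank | Legal
Alice | HR   
Bob   | Legal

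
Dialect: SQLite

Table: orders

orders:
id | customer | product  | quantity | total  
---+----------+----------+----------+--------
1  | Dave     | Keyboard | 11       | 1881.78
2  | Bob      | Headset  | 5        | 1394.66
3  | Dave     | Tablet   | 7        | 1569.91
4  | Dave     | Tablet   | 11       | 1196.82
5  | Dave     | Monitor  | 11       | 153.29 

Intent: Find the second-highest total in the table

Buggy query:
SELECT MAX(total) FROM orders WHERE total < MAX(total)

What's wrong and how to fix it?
Bug: MAX(total) on the right of the comparison is an aggregate-in-WHERE error

Fix: Compute the overall MAX in a subquery, then take MAX of rows below it

Corrected query:
SELECT MAX(total) FROM orders WHERE total < (SELECT MAX(total) FROM orders)

Result:
MAX(total)
----------
1569.91   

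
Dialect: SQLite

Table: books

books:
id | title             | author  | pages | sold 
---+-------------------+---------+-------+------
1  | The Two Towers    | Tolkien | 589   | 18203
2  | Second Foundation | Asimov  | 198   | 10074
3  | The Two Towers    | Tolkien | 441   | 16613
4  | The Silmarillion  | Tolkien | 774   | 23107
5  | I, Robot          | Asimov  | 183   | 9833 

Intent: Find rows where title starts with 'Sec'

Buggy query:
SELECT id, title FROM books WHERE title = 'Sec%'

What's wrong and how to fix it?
Bug: '=' compares the literal string including the % character; pattern matching needs LIKE

Fix: Replace '=' with LIKE so 'Sec%' is treated as a pattern

Corrected query:
SELECT id, title FROM books WHERE title LIKE 'Sec%'

Result:
id | title            
---+------------------
2  | Second Foundation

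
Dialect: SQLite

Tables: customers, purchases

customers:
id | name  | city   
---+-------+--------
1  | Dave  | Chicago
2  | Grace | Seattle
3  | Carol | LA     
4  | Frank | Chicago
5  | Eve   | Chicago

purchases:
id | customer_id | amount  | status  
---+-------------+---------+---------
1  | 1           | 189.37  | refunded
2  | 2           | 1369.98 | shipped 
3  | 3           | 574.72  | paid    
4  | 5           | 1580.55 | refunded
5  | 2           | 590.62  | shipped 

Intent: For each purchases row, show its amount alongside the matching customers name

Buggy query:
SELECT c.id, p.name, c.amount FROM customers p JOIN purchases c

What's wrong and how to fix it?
Bug: JOIN with no ON clause produces a cartesian product; every purchases row pairs with every customers row

Fix: Specify the join condition linking the foreign key to the parent id

Corrected query:
SELECT c.id, p.name, c.amount FROM customers p JOIN purchases c ON c.customer_id = p.id

Result:
id | name  | amount 
---+-------+--------
1  | Dave  | 189.37 
2  | Grace | 1369.98
3  | Carol | 574.72 
4  | Eve   | 1580.55
5  | Grace | 590.62 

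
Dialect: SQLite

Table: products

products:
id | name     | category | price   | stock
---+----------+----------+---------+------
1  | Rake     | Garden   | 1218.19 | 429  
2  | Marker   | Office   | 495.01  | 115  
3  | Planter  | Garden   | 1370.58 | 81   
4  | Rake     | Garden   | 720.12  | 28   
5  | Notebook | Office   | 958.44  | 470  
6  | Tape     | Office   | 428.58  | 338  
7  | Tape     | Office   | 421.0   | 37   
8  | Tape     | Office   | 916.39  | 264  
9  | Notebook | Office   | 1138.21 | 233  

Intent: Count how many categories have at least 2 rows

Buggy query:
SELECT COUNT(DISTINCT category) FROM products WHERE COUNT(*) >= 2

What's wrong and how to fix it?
Bug: COUNT(*) cannot appear in WHERE; the per-group count doesn't exist yet

Fix: Group first with HAVING COUNT(*) >= 2, then COUNT the resulting groups

Corrected query:
SELECT COUNT(*) FROM (SELECT category FROM products GROUP BY category HAVING COUNT(*) >= 2)

Result:
COUNT(*)
--------
2       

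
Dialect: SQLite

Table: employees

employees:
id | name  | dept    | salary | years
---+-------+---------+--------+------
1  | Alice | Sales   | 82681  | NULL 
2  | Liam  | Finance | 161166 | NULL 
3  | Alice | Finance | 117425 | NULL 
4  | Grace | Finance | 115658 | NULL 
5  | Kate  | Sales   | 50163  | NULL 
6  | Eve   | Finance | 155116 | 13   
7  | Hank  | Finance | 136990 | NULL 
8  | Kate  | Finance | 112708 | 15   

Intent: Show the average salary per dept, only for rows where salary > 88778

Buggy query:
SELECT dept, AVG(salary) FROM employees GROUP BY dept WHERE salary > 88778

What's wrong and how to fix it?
Bug: Row-level WHERE must come before GROUP BY in the clause order

Fix: Place WHERE between FROM and GROUP BY

Corrected query:
SELECT dept, AVG(salary) FROM employees WHERE salary > 88778 GROUP BY dept

Result:
dept    | AVG(salary)  
--------+--------------
Finance | 133177.166667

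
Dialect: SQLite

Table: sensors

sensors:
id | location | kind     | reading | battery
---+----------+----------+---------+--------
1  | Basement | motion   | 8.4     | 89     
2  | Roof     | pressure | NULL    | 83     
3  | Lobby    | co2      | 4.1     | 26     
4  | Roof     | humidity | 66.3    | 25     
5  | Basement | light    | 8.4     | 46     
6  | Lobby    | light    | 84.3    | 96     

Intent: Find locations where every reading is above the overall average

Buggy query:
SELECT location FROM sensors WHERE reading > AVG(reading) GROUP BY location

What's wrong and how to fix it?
Bug: WHERE evaluates per row before aggregation, so AVG() is unavailable

Fix: Compute the overall average in a scalar subquery and compare each group's MIN against it in HAVING

Corrected query:
SELECT location FROM sensors GROUP BY location HAVING MIN(reading) > (SELECT AVG(reading) FROM sensors)

Result:
location
--------
Roof    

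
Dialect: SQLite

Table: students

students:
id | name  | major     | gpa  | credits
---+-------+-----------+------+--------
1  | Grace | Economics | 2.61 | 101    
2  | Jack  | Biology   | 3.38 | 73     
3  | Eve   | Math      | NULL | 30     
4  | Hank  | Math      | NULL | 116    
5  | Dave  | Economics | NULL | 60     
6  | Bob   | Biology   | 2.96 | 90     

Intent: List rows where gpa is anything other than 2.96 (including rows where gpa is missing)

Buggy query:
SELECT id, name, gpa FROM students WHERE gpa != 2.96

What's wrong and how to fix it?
Bug: Inequality against NULL is unknown, not true; rows with NULL are dropped

Fix: Add an explicit OR gpa IS NULL to include the missing-value rows

Corrected query:
SELECT id, name, gpa FROM students WHERE gpa != 2.96 OR gpa IS NULL

Result:
id | name  | gpa 
---+-------+-----
1  | Grace | 2.61
2  | Jack  | 3.38
3  | Eve   | NULL
4  | Hank  | NULL
5  | Dave  | NULL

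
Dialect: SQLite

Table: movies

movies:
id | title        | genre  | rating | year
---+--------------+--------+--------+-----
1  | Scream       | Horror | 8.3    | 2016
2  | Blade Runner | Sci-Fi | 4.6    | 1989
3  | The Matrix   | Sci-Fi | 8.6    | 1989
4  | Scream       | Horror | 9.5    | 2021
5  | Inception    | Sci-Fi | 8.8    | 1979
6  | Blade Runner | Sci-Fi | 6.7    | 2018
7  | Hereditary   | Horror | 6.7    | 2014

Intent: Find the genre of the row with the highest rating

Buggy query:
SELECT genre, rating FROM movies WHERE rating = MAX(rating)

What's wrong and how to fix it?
Bug: MAX(rating) is an aggregate and cannot be used directly in WHERE

Fix: Use a subquery: WHERE rating = (SELECT MAX(rating) FROM movies)

Corrected query:
SELECT genre, rating FROM movies WHERE rating = (SELECT MAX(rating) FROM movies)

Result:
genre  | rating
-------+-------
Horror | 9.5   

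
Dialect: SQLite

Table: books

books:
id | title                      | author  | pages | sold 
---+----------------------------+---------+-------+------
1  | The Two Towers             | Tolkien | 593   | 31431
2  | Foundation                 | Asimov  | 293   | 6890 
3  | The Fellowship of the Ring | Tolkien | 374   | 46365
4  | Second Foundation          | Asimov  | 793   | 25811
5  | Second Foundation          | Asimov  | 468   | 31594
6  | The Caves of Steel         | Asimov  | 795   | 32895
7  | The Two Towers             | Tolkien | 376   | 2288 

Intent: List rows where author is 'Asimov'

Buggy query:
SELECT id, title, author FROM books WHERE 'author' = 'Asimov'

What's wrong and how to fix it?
Bug: Single quotes denote string literals in SQL; the column name is being compared as a constant string

Fix: Remove the quotes around the column name (or use double quotes for an identifier)

Corrected query:
SELECT id, title, author FROM books WHERE author = 'Asimov'

Result:
id | title              | author
---+--------------------+-------
2  | Foundation         | Asimov
4  | Second Foundation  | Asimov
5  | Second Foundation  | Asimov
6  | The Caves of Steel | Asimov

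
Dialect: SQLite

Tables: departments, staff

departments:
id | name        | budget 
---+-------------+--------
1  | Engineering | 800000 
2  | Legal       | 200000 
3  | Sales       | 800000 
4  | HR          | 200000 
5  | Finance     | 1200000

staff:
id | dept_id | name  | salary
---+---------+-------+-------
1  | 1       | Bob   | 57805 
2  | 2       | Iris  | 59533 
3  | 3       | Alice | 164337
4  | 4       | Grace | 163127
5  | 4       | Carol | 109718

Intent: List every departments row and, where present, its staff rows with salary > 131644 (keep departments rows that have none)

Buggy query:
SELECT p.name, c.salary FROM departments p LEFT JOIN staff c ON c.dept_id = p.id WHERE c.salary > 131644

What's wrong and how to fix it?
Bug: A WHERE condition on the right-hand table after LEFT JOIN drops unmatched parents

Fix: Move the right-table condition into the ON clause so unmatched parents are kept

Corrected query:
SELECT p.name, c.salary FROM departments p LEFT JOIN staff c ON c.dept_id = p.id AND c.salary > 131644

Result:
name        | salary
------------+-------
Engineering | NULL  
Legal       | NULL  
Sales       | 164337
HR          | 163127
Finance     | NULL  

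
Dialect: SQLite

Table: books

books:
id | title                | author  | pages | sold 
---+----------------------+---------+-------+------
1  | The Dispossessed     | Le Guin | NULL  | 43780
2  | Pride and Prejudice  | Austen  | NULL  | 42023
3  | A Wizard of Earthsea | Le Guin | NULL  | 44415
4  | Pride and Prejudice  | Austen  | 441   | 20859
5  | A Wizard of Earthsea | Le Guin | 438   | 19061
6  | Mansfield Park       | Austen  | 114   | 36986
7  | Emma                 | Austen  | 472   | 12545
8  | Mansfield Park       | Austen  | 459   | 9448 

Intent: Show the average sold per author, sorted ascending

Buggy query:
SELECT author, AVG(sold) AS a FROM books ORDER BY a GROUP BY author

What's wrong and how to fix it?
Bug: GROUP BY must precede ORDER BY

Fix: Reorder: SELECT … FROM … GROUP BY … ORDER BY …

Corrected query:
SELECT author, AVG(sold) AS a FROM books GROUP BY author ORDER BY a

Result:
author  | a      
--------+--------
Austen  | 24372.2
Le Guin | 35752  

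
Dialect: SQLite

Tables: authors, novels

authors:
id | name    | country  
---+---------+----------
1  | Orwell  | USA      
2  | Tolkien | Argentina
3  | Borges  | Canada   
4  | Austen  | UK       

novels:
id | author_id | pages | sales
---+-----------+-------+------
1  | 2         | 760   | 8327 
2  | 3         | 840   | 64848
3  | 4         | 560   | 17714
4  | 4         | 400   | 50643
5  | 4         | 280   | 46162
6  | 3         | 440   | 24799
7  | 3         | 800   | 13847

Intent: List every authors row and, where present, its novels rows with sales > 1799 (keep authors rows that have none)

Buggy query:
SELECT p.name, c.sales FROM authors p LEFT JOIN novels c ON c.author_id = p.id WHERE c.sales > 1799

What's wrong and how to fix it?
Bug: A WHERE condition on the right-hand table after LEFT JOIN drops unmatched parents

Fix: Move the right-table condition into the ON clause so unmatched parents are kept

Corrected query:
SELECT p.name, c.sales FROM authors p LEFT JOIN novels c ON c.author_id = p.id AND c.sales > 1799

Result:
name    | sales
--------+------
Orwell  | NULL 
Tolkien | 8327 
Borges  | 13847
Borges  | 24799
Borges  | 64848
Austen  | 17714
Austen  | 46162
Austen  | 50643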